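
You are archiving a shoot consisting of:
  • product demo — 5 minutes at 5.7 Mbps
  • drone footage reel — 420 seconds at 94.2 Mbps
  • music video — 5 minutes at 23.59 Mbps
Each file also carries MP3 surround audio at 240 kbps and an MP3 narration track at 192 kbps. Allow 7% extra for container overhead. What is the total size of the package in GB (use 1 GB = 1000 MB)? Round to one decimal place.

Audio total: 240 + 192 = 432 kbps = 0.432 Mbps.
product demo: 6.132 Mbps × 300 s × 1.07 = 1968.4 Mb
drone footage reel: 94.632 Mbps × 420 s × 1.07 = 42527.6 Mb
music video: 24.022 Mbps × 300 s × 1.07 = 7711.1 Mb
Total: 52207.1 Mb = 6525.9 MB.
= 6.526 GB.

6.5 GB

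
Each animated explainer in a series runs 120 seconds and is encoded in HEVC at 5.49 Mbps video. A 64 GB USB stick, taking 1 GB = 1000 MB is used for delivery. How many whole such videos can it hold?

Per item: 5.490 Mbps × 120 s = 658.8 Mb = 82.35 MB.
Capacity: 64 GB = 512,000 Mb; 777.17 items → 777 complete.

777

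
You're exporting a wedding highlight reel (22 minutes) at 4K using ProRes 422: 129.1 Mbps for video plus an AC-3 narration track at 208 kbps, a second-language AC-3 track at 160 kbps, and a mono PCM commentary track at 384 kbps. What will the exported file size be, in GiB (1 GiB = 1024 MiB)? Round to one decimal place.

22 min = 1320 s
Audio total: 208 + 160 + 384 = 752 kbps = 0.752 Mbps.
Total bitrate: 129.1 + 0.752 = 129.852 Mbps.
Stream data: 129.852 Mbps × 1320 s = 171404.6 Mb.
171,405 Mb = 21,425,580,000 bytes ÷ 1,073,741,824 = 19.95 GiB.

20.0 GiB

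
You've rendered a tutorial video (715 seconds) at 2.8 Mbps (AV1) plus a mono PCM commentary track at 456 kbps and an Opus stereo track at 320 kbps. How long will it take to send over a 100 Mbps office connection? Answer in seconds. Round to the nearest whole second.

26 seconds

Audio total: 456 + 320 = 776 kbps = 0.776 Mbps.
Total bitrate: 3.576 Mbps.
File: 3.576 Mbps × 715 s = 2556.8 Mb.
At 100 Mbps: 2556.8 / 100 = 25.6 s ≈ 25.6 seconds.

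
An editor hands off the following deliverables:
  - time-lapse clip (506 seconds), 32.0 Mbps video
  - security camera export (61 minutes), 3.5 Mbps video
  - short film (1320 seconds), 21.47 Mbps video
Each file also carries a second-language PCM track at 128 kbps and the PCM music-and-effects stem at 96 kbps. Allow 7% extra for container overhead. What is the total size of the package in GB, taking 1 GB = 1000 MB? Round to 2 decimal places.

Audio total: 128 + 96 = 224 kbps = 0.224 Mbps.
time-lapse clip: 32.224 Mbps × 506 s × 1.07 = 17446.7 Mb
security camera export: 3.724 Mbps × 3660 s × 1.07 = 14583.9 Mb
short film: 21.694 Mbps × 1320 s × 1.07 = 30640.6 Mb
Total: 62671.3 Mb = 7833.9 MB.
= 7.834 GB.

7.83 GB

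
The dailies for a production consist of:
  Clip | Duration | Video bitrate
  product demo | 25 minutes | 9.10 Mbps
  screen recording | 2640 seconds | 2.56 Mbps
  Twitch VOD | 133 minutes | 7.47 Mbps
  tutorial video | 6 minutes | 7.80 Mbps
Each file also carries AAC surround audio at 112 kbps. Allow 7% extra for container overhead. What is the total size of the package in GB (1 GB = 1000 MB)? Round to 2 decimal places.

11.27 GB

Audio: 112 kbps = 0.112 Mbps.
product demo: 9.212 Mbps × 1500 s × 1.07 = 14785.3 Mb
screen recording: 2.672 Mbps × 2640 s × 1.07 = 7547.9 Mb
Twitch VOD: 7.582 Mbps × 7980 s × 1.07 = 64739.7 Mb
tutorial video: 7.912 Mbps × 360 s × 1.07 = 3047.7 Mb
Total: 90120.5 Mb = 11265.1 MB.
= 11.27 GB.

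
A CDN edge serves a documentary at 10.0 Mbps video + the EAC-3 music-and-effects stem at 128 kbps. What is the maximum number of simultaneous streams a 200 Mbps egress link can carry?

19

Audio: 128 kbps = 0.128 Mbps.
Per-viewer media rate: 10.128 Mbps.
200 Mbps = 200.0 Mbps; 200.0 / 10.128 = 19.75 → 19 viewers.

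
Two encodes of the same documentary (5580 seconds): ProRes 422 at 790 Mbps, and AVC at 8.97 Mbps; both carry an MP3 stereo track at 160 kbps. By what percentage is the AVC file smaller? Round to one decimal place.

Audio: 160 kbps = 0.160 Mbps.
ProRes 422: 790.160 Mbps × 5580 s = 4409092.8 Mb = 513.286 GiB.
AVC: 9.130 Mbps × 5580 s = 50945.4 Mb = 5.931 GiB.
Reduction: (1 − 5.931/513.286) × 100 = 98.84%.

98.8%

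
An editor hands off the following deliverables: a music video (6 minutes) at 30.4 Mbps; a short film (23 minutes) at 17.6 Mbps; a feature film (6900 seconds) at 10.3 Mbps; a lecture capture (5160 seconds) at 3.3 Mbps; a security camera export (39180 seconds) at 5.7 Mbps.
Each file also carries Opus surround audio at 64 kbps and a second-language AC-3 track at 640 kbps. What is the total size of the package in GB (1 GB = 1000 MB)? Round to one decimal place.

48.0 GB

Audio total: 64 + 640 = 704 kbps = 0.704 Mbps.
music video: 31.104 Mbps × 360 s = 11197.4 Mb
short film: 18.304 Mbps × 1380 s = 25259.5 Mb
feature film: 11.004 Mbps × 6900 s = 75927.6 Mb
lecture capture: 4.004 Mbps × 5160 s = 20660.6 Mb
security camera export: 6.404 Mbps × 39180 s = 250908.7 Mb
Total: 383953.9 Mb = 47994.2 MB.
= 47.99 GB.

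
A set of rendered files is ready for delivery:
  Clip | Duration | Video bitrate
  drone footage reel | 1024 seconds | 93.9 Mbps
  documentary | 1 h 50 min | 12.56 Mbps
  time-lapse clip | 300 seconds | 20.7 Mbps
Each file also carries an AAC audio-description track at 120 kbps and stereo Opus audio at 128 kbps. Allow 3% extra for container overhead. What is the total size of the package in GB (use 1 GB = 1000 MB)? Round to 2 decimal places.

24.11 GB

Audio total: 120 + 128 = 248 kbps = 0.248 Mbps.
drone footage reel: 94.148 Mbps × 1024 s × 1.03 = 99299.8 Mb
documentary: 12.808 Mbps × 6600 s × 1.03 = 87068.8 Mb
time-lapse clip: 20.948 Mbps × 300 s × 1.03 = 6472.9 Mb
Total: 192841.5 Mb = 24105.2 MB.
= 24.11 GB.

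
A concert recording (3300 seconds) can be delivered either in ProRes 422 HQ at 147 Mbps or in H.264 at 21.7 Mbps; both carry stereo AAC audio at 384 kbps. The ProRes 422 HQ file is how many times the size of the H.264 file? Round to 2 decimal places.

6.67

Audio: 384 kbps = 0.384 Mbps.
ProRes 422 HQ: 147.384 Mbps × 3300 s = 486367.2 Mb = 56.621 GiB.
H.264: 22.084 Mbps × 3300 s = 72877.2 Mb = 8.484 GiB.
Ratio: 56.621 / 8.484 = 6.674.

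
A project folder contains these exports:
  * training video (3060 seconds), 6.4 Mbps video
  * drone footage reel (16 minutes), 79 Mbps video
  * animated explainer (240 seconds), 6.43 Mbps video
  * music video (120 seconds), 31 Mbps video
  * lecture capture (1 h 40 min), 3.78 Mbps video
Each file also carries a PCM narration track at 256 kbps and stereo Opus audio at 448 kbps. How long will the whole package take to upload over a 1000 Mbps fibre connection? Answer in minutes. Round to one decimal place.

2.2 minutes

Audio total: 256 + 448 = 704 kbps = 0.704 Mbps.
training video: 7.104 Mbps × 3060 s = 21738.2 Mb
drone footage reel: 79.704 Mbps × 960 s = 76515.8 Mb
animated explainer: 7.134 Mbps × 240 s = 1712.2 Mb
music video: 31.704 Mbps × 120 s = 3804.5 Mb
lecture capture: 4.484 Mbps × 6000 s = 26904.0 Mb
Total: 130674.7 Mb = 16334.3 MB.
At 1000 Mbps: 130674.7 / 1000 = 131 s ≈ 2.18 minutes.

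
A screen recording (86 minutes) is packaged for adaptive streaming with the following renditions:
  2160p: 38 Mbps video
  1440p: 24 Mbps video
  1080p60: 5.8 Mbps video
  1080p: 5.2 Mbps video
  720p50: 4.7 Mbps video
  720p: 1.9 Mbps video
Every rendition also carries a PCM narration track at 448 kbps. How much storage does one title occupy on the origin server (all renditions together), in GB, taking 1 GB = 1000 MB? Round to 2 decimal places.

53.08 GB

86 min = 5160 s
Audio: 448 kbps = 0.448 Mbps.
Sum of rendition bitrates: (38+0.448) + (24+0.448) + (5.8+0.448) + (5.2+0.448) + (4.7+0.448) + (1.9+0.448) = 82.288 Mbps.
× 5160 s = 424,606 Mb = 53,076 MB = 53.08 GB.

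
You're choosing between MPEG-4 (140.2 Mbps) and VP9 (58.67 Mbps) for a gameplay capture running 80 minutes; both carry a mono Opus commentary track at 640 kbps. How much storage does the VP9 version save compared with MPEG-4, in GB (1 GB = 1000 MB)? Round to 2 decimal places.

48.92 GB

80 min = 4800 s
Audio: 640 kbps = 0.640 Mbps.
MPEG-4: 140.840 Mbps × 4800 s = 676032.0 Mb = 84.504 GB.
VP9: 59.310 Mbps × 4800 s = 284688.0 Mb = 35.586 GB.
Saving: 84.504 − 35.586 = 48.918 GB.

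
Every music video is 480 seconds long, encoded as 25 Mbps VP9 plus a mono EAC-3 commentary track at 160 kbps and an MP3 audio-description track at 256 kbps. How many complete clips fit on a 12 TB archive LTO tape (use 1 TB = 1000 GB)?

7869

Audio total: 160 + 256 = 416 kbps = 0.416 Mbps.
Total bitrate: 25.416 Mbps.
Per item: 25.416 Mbps × 480 s = 12,200 Mb = 1,525 MB.
Capacity: 12 TB = 96,000,000 Mb; 7869.06 items → 7869 complete.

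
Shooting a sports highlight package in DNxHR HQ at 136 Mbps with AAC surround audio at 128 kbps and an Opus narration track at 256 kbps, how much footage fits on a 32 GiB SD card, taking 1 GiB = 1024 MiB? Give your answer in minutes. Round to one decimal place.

Audio total: 128 + 256 = 384 kbps = 0.384 Mbps.
Total bitrate: 136 + 0.384 = 136.384 Mbps.
Capacity: 32 GiB = 274,878 Mb.
Recording time: 274,878 / 136.384 = 2,015 s ≈ 33.6 minutes.

33.6 minutes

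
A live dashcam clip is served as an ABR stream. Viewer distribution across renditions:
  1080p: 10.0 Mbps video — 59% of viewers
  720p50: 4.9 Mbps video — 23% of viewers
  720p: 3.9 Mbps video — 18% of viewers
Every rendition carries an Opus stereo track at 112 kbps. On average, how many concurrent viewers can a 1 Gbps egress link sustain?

127

Audio: 112 kbps = 0.112 Mbps.
Average per-viewer bitrate: 0.59×10.112 + 0.23×5.012 + 0.18×4.012 = 7.841 Mbps.
1 Gbps = 1,000 Mbps; 1,000 / 7.841 = 127.53 → 127.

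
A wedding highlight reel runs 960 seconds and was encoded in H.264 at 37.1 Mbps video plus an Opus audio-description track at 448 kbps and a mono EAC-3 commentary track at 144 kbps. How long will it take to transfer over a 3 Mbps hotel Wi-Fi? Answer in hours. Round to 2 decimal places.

Audio total: 448 + 144 = 592 kbps = 0.592 Mbps.
Total bitrate: 37.692 Mbps.
File: 37.692 Mbps × 960 s = 36184.3 Mb.
At 3 Mbps: 36184.3 / 3 = 12061.4 s ≈ 3.35 hours.

3.35 hours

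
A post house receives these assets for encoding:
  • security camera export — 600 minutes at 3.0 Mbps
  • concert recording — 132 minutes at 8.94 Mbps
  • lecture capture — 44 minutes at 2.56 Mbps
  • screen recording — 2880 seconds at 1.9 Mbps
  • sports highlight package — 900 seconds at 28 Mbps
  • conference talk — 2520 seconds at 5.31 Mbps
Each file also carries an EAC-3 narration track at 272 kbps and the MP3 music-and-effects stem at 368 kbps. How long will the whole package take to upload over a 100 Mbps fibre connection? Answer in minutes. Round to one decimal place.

43.9 minutes

Audio total: 272 + 368 = 640 kbps = 0.640 Mbps.
security camera export: 3.640 Mbps × 36000 s = 131040.0 Mb
concert recording: 9.580 Mbps × 7920 s = 75873.6 Mb
lecture capture: 3.200 Mbps × 2640 s = 8448.0 Mb
screen recording: 2.540 Mbps × 2880 s = 7315.2 Mb
sports highlight package: 28.640 Mbps × 900 s = 25776.0 Mb
conference talk: 5.950 Mbps × 2520 s = 14994.0 Mb
Total: 263446.8 Mb = 32930.8 MB.
At 100 Mbps: 263446.8 / 100 = 2634 s ≈ 43.9 minutes.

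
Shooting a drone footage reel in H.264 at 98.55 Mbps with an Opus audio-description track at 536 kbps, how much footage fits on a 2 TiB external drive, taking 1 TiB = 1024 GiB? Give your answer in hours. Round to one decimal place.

49.3 hours

Audio: 536 kbps = 0.536 Mbps.
Total bitrate: 98.55 + 0.536 = 99.086 Mbps.
Capacity: 2 TiB = 17,592,186 Mb.
Recording time: 17,592,186 / 99.086 = 177,545 s ≈ 49.3 hours.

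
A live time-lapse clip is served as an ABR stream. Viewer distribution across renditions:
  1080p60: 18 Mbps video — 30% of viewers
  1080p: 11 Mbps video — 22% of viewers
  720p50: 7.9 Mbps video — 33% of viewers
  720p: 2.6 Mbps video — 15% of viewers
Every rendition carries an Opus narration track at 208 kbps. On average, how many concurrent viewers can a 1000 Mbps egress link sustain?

Audio: 208 kbps = 0.208 Mbps.
Average per-viewer bitrate: 0.30×18.208 + 0.22×11.208 + 0.33×8.108 + 0.15×2.808 = 11.025 Mbps.
1000 Mbps = 1,000 Mbps; 1,000 / 11.025 = 90.70 → 90.

90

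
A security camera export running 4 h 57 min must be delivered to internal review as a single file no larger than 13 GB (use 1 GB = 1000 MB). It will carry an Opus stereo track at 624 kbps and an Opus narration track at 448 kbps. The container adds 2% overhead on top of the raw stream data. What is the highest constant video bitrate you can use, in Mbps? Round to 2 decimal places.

4.65 Mbps

Budget: 13 GB = 104000.0 Mb.
Stream payload after overhead: 104000.0 / 1.02 = 101960.8 Mb.
4 h 57 min = 297 min = 17820 s
Total bitrate budget: 101960.8 Mb / 17820 s = 5.722 Mbps.
Audio total: 624 + 448 = 1072 kbps = 1.072 Mbps.
Video: 5.722 − 1.072 = 4.650 Mbps.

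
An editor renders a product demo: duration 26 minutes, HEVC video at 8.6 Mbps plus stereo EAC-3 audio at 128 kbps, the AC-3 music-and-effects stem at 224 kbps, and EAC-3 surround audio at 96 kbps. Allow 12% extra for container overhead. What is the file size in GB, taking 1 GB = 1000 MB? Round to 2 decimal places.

26 min = 1560 s
Audio total: 128 + 224 + 96 = 448 kbps = 0.448 Mbps.
Total bitrate: 8.6 + 0.448 = 9.048 Mbps.
Stream data: 9.048 Mbps × 1560 s = 14114.9 Mb.
With 12% container overhead: ×1.12.
15,809 Mb ÷ 8 = 1,976 MB → 1.976 GB.

1.98 GB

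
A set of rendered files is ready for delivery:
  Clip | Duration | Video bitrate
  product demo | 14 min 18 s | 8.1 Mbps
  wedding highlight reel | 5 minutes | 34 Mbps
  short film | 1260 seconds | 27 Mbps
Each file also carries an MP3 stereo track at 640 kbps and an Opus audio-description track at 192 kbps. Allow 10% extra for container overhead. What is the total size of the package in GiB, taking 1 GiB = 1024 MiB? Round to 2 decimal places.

6.81 GiB

Audio total: 640 + 192 = 832 kbps = 0.832 Mbps.
product demo: 8.932 Mbps × 858 s × 1.10 = 8430.0 Mb
wedding highlight reel: 34.832 Mbps × 300 s × 1.10 = 11494.6 Mb
short film: 27.832 Mbps × 1260 s × 1.10 = 38575.2 Mb
Total: 58499.7 Mb = 7312.5 MB.
= 6.810 GiB.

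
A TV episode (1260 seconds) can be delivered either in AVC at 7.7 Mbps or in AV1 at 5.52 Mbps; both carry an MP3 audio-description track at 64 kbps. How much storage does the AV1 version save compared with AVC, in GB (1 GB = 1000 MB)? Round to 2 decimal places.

Audio: 64 kbps = 0.064 Mbps.
AVC: 7.764 Mbps × 1260 s = 9782.6 Mb = 1.223 GB.
AV1: 5.584 Mbps × 1260 s = 7035.8 Mb = 0.879 GB.
Saving: 1.223 − 0.879 = 0.343 GB.

0.34 GB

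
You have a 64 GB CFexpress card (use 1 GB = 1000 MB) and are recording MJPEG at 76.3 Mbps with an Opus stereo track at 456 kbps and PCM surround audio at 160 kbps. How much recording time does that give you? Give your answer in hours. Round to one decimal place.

Audio total: 456 + 160 = 616 kbps = 0.616 Mbps.
Total bitrate: 76.3 + 0.616 = 76.916 Mbps.
Capacity: 64 GB = 512,000 Mb.
Recording time: 512,000 / 76.916 = 6,657 s ≈ 1.85 hours.

1.8 hours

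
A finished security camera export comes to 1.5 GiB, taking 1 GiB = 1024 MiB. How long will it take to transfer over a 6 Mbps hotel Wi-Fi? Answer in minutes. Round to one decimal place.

File: 1.5 GiB = 12884.9 Mb.
At 6 Mbps: 12884.9 / 6 = 2147.5 s ≈ 35.8 minutes.

35.8 minutes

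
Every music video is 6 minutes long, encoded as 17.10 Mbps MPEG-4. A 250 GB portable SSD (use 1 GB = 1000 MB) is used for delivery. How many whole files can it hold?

6 min = 360 s
Per item: 17.100 Mbps × 360 s = 6,156 Mb = 769.5 MB.
Capacity: 250 GB = 2,000,000 Mb; 324.89 items → 324 complete.

324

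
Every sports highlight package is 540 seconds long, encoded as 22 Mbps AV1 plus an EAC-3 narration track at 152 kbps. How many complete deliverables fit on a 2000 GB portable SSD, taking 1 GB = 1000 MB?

Audio: 152 kbps = 0.152 Mbps.
Total bitrate: 22.152 Mbps.
Per item: 22.152 Mbps × 540 s = 11,962 Mb = 1,495 MB.
Capacity: 2000 GB = 16,000,000 Mb; 1337.56 items → 1337 complete.

1337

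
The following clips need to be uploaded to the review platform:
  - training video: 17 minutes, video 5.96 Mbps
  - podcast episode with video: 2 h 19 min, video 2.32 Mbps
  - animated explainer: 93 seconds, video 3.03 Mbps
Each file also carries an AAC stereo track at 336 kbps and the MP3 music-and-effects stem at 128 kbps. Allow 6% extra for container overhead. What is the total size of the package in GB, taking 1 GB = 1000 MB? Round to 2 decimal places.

3.99 GB

Audio total: 336 + 128 = 464 kbps = 0.464 Mbps.
training video: 6.424 Mbps × 1020 s × 1.06 = 6945.6 Mb
podcast episode with video: 2.784 Mbps × 8340 s × 1.06 = 24611.7 Mb
animated explainer: 3.494 Mbps × 93 s × 1.06 = 344.4 Mb
Total: 31901.7 Mb = 3987.7 MB.
= 3.988 GB.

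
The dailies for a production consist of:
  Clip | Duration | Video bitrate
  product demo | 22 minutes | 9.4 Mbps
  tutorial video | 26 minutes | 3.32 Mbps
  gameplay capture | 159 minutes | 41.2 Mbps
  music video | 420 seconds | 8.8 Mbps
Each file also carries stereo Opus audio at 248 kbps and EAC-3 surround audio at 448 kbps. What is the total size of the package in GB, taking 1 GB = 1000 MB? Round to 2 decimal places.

Audio total: 248 + 448 = 696 kbps = 0.696 Mbps.
product demo: 10.096 Mbps × 1320 s = 13326.7 Mb
tutorial video: 4.016 Mbps × 1560 s = 6265.0 Mb
gameplay capture: 41.896 Mbps × 9540 s = 399687.8 Mb
music video: 9.496 Mbps × 420 s = 3988.3 Mb
Total: 423267.8 Mb = 52908.5 MB.
= 52.91 GB.

52.91 GB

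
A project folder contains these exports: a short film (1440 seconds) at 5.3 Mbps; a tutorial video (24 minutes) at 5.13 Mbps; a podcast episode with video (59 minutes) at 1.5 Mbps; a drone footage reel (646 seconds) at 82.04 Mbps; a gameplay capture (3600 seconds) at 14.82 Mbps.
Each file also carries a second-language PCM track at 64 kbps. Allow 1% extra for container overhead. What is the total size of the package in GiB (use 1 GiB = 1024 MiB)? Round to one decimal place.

15.0 GiB

Audio: 64 kbps = 0.064 Mbps.
short film: 5.364 Mbps × 1440 s × 1.01 = 7801.4 Mb
tutorial video: 5.194 Mbps × 1440 s × 1.01 = 7554.2 Mb
podcast episode with video: 1.564 Mbps × 3540 s × 1.01 = 5591.9 Mb
drone footage reel: 82.104 Mbps × 646 s × 1.01 = 53569.6 Mb
gameplay capture: 14.884 Mbps × 3600 s × 1.01 = 54118.2 Mb
Total: 128635.3 Mb = 16079.4 MB.
= 14.98 GiB.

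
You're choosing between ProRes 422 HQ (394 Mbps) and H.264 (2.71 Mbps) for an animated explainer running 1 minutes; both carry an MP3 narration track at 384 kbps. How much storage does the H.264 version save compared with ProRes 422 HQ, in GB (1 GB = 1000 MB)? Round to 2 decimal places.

2.93 GB

Audio: 384 kbps = 0.384 Mbps.
ProRes 422 HQ: 394.384 Mbps × 60 s = 23663.0 Mb = 2.958 GB.
H.264: 3.094 Mbps × 60 s = 185.6 Mb = 0.023 GB.
Saving: 2.958 − 0.023 = 2.935 GB.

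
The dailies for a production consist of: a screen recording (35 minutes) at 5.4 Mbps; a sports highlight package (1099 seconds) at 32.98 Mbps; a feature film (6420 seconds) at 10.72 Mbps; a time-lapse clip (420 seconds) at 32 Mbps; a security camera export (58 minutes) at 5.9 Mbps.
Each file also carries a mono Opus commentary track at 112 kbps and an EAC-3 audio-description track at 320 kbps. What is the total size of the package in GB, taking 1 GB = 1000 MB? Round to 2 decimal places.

19.53 GB

Audio total: 112 + 320 = 432 kbps = 0.432 Mbps.
screen recording: 5.832 Mbps × 2100 s = 12247.2 Mb
sports highlight package: 33.412 Mbps × 1099 s = 36719.8 Mb
feature film: 11.152 Mbps × 6420 s = 71595.8 Mb
time-lapse clip: 32.432 Mbps × 420 s = 13621.4 Mb
security camera export: 6.332 Mbps × 3480 s = 22035.4 Mb
Total: 156219.6 Mb = 19527.5 MB.
= 19.53 GB.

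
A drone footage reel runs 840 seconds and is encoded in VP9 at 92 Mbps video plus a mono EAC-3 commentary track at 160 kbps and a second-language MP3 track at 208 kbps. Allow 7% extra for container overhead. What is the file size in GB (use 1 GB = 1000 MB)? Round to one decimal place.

10.4 GB

Audio total: 160 + 208 = 368 kbps = 0.368 Mbps.
Total bitrate: 92 + 0.368 = 92.368 Mbps.
Stream data: 92.368 Mbps × 840 s = 77589.1 Mb.
With 7% container overhead: ×1.07.
83,020 Mb ÷ 8 = 10,378 MB → 10.38 GB.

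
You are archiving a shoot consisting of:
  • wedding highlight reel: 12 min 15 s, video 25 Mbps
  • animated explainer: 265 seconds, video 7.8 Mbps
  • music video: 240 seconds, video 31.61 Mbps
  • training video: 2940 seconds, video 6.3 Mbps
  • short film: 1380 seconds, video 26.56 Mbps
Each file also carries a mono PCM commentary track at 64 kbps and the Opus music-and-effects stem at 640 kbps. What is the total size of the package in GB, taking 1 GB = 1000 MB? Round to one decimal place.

10.9 GB

Audio total: 64 + 640 = 704 kbps = 0.704 Mbps.
wedding highlight reel: 25.704 Mbps × 735 s = 18892.4 Mb
animated explainer: 8.504 Mbps × 265 s = 2253.6 Mb
music video: 32.314 Mbps × 240 s = 7755.4 Mb
training video: 7.004 Mbps × 2940 s = 20591.8 Mb
short film: 27.264 Mbps × 1380 s = 37624.3 Mb
Total: 87117.4 Mb = 10889.7 MB.
= 10.89 GB.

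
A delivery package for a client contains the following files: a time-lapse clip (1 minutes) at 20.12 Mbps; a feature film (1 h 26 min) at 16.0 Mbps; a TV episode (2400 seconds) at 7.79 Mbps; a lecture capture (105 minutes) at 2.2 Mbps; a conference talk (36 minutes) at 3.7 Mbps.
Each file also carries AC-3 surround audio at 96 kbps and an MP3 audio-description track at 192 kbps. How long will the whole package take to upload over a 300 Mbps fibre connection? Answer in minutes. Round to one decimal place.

Audio total: 96 + 192 = 288 kbps = 0.288 Mbps.
time-lapse clip: 20.408 Mbps × 60 s = 1224.5 Mb
feature film: 16.288 Mbps × 5160 s = 84046.1 Mb
TV episode: 8.078 Mbps × 2400 s = 19387.2 Mb
lecture capture: 2.488 Mbps × 6300 s = 15674.4 Mb
conference talk: 3.988 Mbps × 2160 s = 8614.1 Mb
Total: 128946.2 Mb = 16118.3 MB.
At 300 Mbps: 128946.2 / 300 = 430 s ≈ 7.16 minutes.

7.2 minutes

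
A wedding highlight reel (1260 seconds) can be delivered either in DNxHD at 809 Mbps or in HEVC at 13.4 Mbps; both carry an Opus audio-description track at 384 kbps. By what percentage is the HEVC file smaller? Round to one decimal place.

98.3%

Audio: 384 kbps = 0.384 Mbps.
DNxHD: 809.384 Mbps × 1260 s = 1019823.8 Mb = 127.478 GB.
HEVC: 13.784 Mbps × 1260 s = 17367.8 Mb = 2.171 GB.
Reduction: (1 − 2.171/127.478) × 100 = 98.30%.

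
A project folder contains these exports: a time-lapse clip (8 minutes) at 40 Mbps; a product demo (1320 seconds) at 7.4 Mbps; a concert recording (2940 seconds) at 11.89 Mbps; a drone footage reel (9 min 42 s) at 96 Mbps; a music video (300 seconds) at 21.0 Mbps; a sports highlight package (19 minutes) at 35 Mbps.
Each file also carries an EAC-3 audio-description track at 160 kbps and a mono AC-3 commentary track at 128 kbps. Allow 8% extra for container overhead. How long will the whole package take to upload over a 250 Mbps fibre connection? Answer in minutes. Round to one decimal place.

12.1 minutes

Audio total: 160 + 128 = 288 kbps = 0.288 Mbps.
time-lapse clip: 40.288 Mbps × 480 s × 1.08 = 20885.3 Mb
product demo: 7.688 Mbps × 1320 s × 1.08 = 10960.0 Mb
concert recording: 12.178 Mbps × 2940 s × 1.08 = 38667.6 Mb
drone footage reel: 96.288 Mbps × 582 s × 1.08 = 60522.8 Mb
music video: 21.288 Mbps × 300 s × 1.08 = 6897.3 Mb
sports highlight package: 35.288 Mbps × 1140 s × 1.08 = 43446.6 Mb
Total: 181379.6 Mb = 22672.4 MB.
At 250 Mbps: 181379.6 / 250 = 726 s ≈ 12.1 minutes.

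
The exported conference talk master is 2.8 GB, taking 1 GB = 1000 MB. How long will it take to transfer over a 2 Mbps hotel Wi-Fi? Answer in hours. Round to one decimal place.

File: 2.8 GB = 22400.0 Mb.
At 2 Mbps: 22400.0 / 2 = 11200.0 s ≈ 3.11 hours.

3.1 hours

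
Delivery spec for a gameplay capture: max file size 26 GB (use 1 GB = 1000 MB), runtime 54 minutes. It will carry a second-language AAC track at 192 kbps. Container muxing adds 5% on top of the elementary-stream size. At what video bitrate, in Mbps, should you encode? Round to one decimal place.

Budget: 26 GB = 208000.0 Mb.
Stream payload after overhead: 208000.0 / 1.05 = 198095.2 Mb.
54 min = 3240 s
Total bitrate budget: 198095.2 Mb / 3240 s = 61.141 Mbps.
Audio: 192 kbps = 0.192 Mbps.
Video: 61.141 − 0.192 = 60.949 Mbps.

60.9 Mbps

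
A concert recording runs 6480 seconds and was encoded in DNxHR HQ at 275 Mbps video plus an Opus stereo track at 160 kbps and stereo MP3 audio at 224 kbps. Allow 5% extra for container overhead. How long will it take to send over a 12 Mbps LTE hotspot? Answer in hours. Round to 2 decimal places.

Audio total: 160 + 224 = 384 kbps = 0.384 Mbps.
Total bitrate: 275.384 Mbps.
File: 275.384 Mbps × 6480 s = 1784488.3 Mb.
With 5% container overhead: ×1.05. → 1873712.7 Mb.
At 12 Mbps: 1873712.7 / 12 = 156142.7 s ≈ 43.4 hours.

43.37 hours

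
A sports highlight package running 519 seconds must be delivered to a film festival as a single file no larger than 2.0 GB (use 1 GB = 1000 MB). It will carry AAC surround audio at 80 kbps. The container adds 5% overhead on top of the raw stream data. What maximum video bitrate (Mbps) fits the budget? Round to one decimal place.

Budget: 2.0 GB = 16000.0 Mb.
Stream payload after overhead: 16000.0 / 1.05 = 15238.1 Mb.
Total bitrate budget: 15238.1 Mb / 519 s = 29.360 Mbps.
Audio: 80 kbps = 0.080 Mbps.
Video: 29.360 − 0.080 = 29.280 Mbps.

29.3 Mbps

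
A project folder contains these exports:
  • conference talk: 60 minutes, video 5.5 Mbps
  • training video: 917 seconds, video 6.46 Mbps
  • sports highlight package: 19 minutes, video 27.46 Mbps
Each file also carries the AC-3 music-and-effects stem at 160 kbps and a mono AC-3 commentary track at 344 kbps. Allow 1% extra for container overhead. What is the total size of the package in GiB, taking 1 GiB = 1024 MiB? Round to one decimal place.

7.0 GiB

Audio total: 160 + 344 = 504 kbps = 0.504 Mbps.
conference talk: 6.004 Mbps × 3600 s × 1.01 = 21830.5 Mb
training video: 6.964 Mbps × 917 s × 1.01 = 6449.8 Mb
sports highlight package: 27.964 Mbps × 1140 s × 1.01 = 32197.7 Mb
Total: 60478.1 Mb = 7559.8 MB.
= 7.041 GiB.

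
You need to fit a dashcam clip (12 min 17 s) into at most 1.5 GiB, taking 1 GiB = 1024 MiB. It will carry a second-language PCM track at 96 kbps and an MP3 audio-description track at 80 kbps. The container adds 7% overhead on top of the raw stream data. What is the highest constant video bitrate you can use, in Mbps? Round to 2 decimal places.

Budget: 1.5 GiB = 12884.9 Mb.
Stream payload after overhead: 12884.9 / 1.07 = 12042.0 Mb.
12 min 17 s = 737 s
Total bitrate budget: 12042.0 Mb / 737 s = 16.339 Mbps.
Audio total: 96 + 80 = 176 kbps = 0.176 Mbps.
Video: 16.339 − 0.176 = 16.163 Mbps.

16.16 Mbps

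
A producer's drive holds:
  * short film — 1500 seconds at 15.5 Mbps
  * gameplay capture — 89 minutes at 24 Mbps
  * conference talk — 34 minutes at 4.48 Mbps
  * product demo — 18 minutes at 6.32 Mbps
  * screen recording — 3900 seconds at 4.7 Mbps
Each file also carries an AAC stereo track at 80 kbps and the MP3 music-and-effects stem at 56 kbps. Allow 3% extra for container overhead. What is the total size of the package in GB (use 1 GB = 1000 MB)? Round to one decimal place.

Audio total: 80 + 56 = 136 kbps = 0.136 Mbps.
short film: 15.636 Mbps × 1500 s × 1.03 = 24157.6 Mb
gameplay capture: 24.136 Mbps × 5340 s × 1.03 = 132752.8 Mb
conference talk: 4.616 Mbps × 2040 s × 1.03 = 9699.1 Mb
product demo: 6.456 Mbps × 1080 s × 1.03 = 7181.7 Mb
screen recording: 4.836 Mbps × 3900 s × 1.03 = 19426.2 Mb
Total: 193217.5 Mb = 24152.2 MB.
= 24.15 GB.

24.2 GB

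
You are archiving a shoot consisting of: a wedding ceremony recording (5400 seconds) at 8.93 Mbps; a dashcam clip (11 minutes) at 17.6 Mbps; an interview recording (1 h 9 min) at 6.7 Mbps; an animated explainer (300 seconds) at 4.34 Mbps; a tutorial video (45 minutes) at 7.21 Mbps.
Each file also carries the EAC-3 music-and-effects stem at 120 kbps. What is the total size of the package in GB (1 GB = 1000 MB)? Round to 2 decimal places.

Audio: 120 kbps = 0.120 Mbps.
wedding ceremony recording: 9.050 Mbps × 5400 s = 48870.0 Mb
dashcam clip: 17.720 Mbps × 660 s = 11695.2 Mb
interview recording: 6.820 Mbps × 4140 s = 28234.8 Mb
animated explainer: 4.460 Mbps × 300 s = 1338.0 Mb
tutorial video: 7.330 Mbps × 2700 s = 19791.0 Mb
Total: 109929.0 Mb = 13741.1 MB.
= 13.74 GB.

13.74 GB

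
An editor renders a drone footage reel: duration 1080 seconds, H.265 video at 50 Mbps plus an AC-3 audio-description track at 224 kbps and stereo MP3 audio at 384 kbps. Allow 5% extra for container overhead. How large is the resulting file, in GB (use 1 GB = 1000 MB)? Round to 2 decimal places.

7.17 GB

Audio total: 224 + 384 = 608 kbps = 0.608 Mbps.
Total bitrate: 50 + 0.608 = 50.608 Mbps.
Stream data: 50.608 Mbps × 1080 s = 54656.6 Mb.
With 5% container overhead: ×1.05.
57,389 Mb ÷ 8 = 7,174 MB → 7.174 GB.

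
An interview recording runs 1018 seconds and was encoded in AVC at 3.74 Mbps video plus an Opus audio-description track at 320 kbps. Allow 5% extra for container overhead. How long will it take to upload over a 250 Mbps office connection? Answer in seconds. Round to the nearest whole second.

17 seconds

Audio: 320 kbps = 0.320 Mbps.
Total bitrate: 4.060 Mbps.
File: 4.060 Mbps × 1018 s = 4133.1 Mb.
With 5% container overhead: ×1.05. → 4339.7 Mb.
At 250 Mbps: 4339.7 / 250 = 17.4 s ≈ 17.4 seconds.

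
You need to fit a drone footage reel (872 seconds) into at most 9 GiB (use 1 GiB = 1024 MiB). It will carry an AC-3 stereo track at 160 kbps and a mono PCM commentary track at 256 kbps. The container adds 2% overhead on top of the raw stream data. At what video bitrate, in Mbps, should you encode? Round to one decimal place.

Budget: 9 GiB = 77309.4 Mb.
Stream payload after overhead: 77309.4 / 1.02 = 75793.5 Mb.
Total bitrate budget: 75793.5 Mb / 872 s = 86.919 Mbps.
Audio total: 160 + 256 = 416 kbps = 0.416 Mbps.
Video: 86.919 − 0.416 = 86.503 Mbps.

86.5 Mbps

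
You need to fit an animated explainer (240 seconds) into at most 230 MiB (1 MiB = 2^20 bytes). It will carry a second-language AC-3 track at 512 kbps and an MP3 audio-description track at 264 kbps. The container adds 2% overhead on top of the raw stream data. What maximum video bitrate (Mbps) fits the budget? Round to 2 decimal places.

7.11 Mbps

Budget: 230 MiB = 1929.4 Mb.
Stream payload after overhead: 1929.4 / 1.02 = 1891.5 Mb.
Total bitrate budget: 1891.5 Mb / 240 s = 7.881 Mbps.
Audio total: 512 + 264 = 776 kbps = 0.776 Mbps.
Video: 7.881 − 0.776 = 7.105 Mbps.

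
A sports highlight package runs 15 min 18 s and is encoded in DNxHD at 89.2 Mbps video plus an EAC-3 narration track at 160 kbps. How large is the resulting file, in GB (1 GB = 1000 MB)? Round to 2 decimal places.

10.25 GB

15 min 18 s = 918 s
Audio: 160 kbps = 0.160 Mbps.
Total bitrate: 89.2 + 0.160 = 89.360 Mbps.
Stream data: 89.360 Mbps × 918 s = 82032.5 Mb.
82,032 Mb ÷ 8 = 10,254 MB → 10.25 GB.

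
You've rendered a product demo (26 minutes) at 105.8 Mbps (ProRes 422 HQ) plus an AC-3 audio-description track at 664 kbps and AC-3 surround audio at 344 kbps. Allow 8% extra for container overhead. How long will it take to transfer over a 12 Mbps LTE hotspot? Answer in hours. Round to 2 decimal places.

26 min = 1560 s
Audio total: 664 + 344 = 1008 kbps = 1.008 Mbps.
Total bitrate: 106.808 Mbps.
File: 106.808 Mbps × 1560 s = 166620.5 Mb.
With 8% container overhead: ×1.08. → 179950.1 Mb.
At 12 Mbps: 179950.1 / 12 = 14995.8 s ≈ 4.17 hours.

4.17 hours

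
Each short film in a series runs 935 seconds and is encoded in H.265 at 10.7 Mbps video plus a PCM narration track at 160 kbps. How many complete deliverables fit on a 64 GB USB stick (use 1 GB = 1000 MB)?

50

Audio: 160 kbps = 0.160 Mbps.
Total bitrate: 10.860 Mbps.
Per item: 10.860 Mbps × 935 s = 10,154 Mb = 1,269 MB.
Capacity: 64 GB = 512,000 Mb; 50.42 items → 50 complete.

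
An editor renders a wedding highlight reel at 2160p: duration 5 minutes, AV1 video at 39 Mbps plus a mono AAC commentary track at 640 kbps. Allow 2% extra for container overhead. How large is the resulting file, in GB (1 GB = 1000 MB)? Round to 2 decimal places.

1.52 GB

5 min = 300 s
Audio: 640 kbps = 0.640 Mbps.
Total bitrate: 39 + 0.640 = 39.640 Mbps.
Stream data: 39.640 Mbps × 300 s = 11892.0 Mb.
With 2% container overhead: ×1.02.
12,130 Mb ÷ 8 = 1,516 MB → 1.516 GB.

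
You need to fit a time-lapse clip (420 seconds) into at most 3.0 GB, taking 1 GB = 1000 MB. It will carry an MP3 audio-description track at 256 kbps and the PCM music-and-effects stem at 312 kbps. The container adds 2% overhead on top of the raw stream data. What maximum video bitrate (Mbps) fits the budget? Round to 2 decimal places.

55.45 Mbps

Budget: 3.0 GB = 24000.0 Mb.
Stream payload after overhead: 24000.0 / 1.02 = 23529.4 Mb.
Total bitrate budget: 23529.4 Mb / 420 s = 56.022 Mbps.
Audio total: 256 + 312 = 568 kbps = 0.568 Mbps.
Video: 56.022 − 0.568 = 55.454 Mbps.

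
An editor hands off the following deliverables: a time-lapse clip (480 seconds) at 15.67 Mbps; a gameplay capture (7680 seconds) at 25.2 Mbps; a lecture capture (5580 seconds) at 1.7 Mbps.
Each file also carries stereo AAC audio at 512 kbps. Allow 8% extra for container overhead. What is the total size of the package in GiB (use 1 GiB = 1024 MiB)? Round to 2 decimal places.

Audio: 512 kbps = 0.512 Mbps.
time-lapse clip: 16.182 Mbps × 480 s × 1.08 = 8388.7 Mb
gameplay capture: 25.712 Mbps × 7680 s × 1.08 = 213265.6 Mb
lecture capture: 2.212 Mbps × 5580 s × 1.08 = 13330.4 Mb
Total: 234984.8 Mb = 29373.1 MB.
= 27.36 GiB.

27.36 GiB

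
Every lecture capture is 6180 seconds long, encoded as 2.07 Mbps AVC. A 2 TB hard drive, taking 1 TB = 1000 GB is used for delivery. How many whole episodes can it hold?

1250

Per item: 2.070 Mbps × 6180 s = 12,793 Mb = 1,599 MB.
Capacity: 2 TB = 16,000,000 Mb; 1250.72 items → 1250 complete.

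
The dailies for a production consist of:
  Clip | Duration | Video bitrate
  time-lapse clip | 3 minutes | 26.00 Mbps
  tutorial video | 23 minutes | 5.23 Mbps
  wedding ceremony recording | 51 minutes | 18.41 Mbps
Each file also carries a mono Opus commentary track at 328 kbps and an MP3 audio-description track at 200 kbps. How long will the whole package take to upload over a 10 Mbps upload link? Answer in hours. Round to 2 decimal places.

1.96 hours

Audio total: 328 + 200 = 528 kbps = 0.528 Mbps.
time-lapse clip: 26.528 Mbps × 180 s = 4775.0 Mb
tutorial video: 5.758 Mbps × 1380 s = 7946.0 Mb
wedding ceremony recording: 18.938 Mbps × 3060 s = 57950.3 Mb
Total: 70671.4 Mb = 8833.9 MB.
At 10 Mbps: 70671.4 / 10 = 7067 s ≈ 1.96 hours.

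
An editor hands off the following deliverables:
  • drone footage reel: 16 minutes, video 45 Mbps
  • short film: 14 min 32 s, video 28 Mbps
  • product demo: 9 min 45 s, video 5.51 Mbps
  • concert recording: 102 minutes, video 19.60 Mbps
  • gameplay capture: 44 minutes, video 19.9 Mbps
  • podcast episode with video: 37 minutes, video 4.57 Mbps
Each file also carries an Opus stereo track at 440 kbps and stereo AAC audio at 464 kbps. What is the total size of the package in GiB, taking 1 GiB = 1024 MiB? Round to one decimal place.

Audio total: 440 + 464 = 904 kbps = 0.904 Mbps.
drone footage reel: 45.904 Mbps × 960 s = 44067.8 Mb
short film: 28.904 Mbps × 872 s = 25204.3 Mb
product demo: 6.414 Mbps × 585 s = 3752.2 Mb
concert recording: 20.504 Mbps × 6120 s = 125484.5 Mb
gameplay capture: 20.804 Mbps × 2640 s = 54922.6 Mb
podcast episode with video: 5.474 Mbps × 2220 s = 12152.3 Mb
Total: 265583.6 Mb = 33198.0 MB.
= 30.92 GiB.

30.9 GiB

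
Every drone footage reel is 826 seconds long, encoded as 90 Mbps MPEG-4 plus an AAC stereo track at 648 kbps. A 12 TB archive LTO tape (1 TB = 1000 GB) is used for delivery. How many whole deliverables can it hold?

Audio: 648 kbps = 0.648 Mbps.
Total bitrate: 90.648 Mbps.
Per item: 90.648 Mbps × 826 s = 74,875 Mb = 9,359 MB.
Capacity: 12 TB = 96,000,000 Mb; 1282.13 items → 1282 complete.

1282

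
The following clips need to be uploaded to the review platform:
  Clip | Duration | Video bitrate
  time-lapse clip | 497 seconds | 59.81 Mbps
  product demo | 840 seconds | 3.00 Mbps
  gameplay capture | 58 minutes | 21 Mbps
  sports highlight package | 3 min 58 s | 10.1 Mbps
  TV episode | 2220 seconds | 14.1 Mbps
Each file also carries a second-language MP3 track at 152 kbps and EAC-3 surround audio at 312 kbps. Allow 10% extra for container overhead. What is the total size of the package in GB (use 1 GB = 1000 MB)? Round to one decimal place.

19.6 GB

Audio total: 152 + 312 = 464 kbps = 0.464 Mbps.
time-lapse clip: 60.274 Mbps × 497 s × 1.10 = 32951.8 Mb
product demo: 3.464 Mbps × 840 s × 1.10 = 3200.7 Mb
gameplay capture: 21.464 Mbps × 3480 s × 1.10 = 82164.2 Mb
sports highlight package: 10.564 Mbps × 238 s × 1.10 = 2765.7 Mb
TV episode: 14.564 Mbps × 2220 s × 1.10 = 35565.3 Mb
Total: 156647.7 Mb = 19581.0 MB.
= 19.58 GB.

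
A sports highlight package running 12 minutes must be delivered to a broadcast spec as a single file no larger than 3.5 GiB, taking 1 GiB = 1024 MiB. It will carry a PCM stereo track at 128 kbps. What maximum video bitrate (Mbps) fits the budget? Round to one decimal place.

41.6 Mbps

Budget: 3.5 GiB = 30064.8 Mb.
12 min = 720 s
Total bitrate budget: 30064.8 Mb / 720 s = 41.757 Mbps.
Audio: 128 kbps = 0.128 Mbps.
Video: 41.757 − 0.128 = 41.629 Mbps.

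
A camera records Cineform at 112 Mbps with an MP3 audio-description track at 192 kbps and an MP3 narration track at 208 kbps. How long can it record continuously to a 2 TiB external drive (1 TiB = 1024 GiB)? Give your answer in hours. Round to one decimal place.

43.5 hours

Audio total: 192 + 208 = 400 kbps = 0.400 Mbps.
Total bitrate: 112 + 0.400 = 112.400 Mbps.
Capacity: 2 TiB = 17,592,186 Mb.
Recording time: 17,592,186 / 112.400 = 156,514 s ≈ 43.5 hours.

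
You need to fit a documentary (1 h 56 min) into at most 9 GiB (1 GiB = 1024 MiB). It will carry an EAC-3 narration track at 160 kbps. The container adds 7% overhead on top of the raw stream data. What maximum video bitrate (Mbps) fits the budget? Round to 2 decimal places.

10.22 Mbps

Budget: 9 GiB = 77309.4 Mb.
Stream payload after overhead: 77309.4 / 1.07 = 72251.8 Mb.
1 h 56 min = 116 min = 6960 s
Total bitrate budget: 72251.8 Mb / 6960 s = 10.381 Mbps.
Audio: 160 kbps = 0.160 Mbps.
Video: 10.381 − 0.160 = 10.221 Mbps.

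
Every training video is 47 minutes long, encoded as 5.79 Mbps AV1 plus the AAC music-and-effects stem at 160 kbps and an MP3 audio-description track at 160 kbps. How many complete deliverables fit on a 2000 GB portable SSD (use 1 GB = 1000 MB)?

928

47 min = 2820 s
Audio total: 160 + 160 = 320 kbps = 0.320 Mbps.
Total bitrate: 6.110 Mbps.
Per item: 6.110 Mbps × 2820 s = 17,230 Mb = 2,154 MB.
Capacity: 2000 GB = 16,000,000 Mb; 928.60 items → 928 complete.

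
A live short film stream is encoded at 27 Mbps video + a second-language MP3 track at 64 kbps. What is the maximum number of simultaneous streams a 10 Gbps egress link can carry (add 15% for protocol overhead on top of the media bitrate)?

Audio: 64 kbps = 0.064 Mbps.
Per-viewer media rate: 27.064 Mbps.
On the wire with 15% overhead: 31.124 Mbps.
10 Gbps = 10,000 Mbps; 10,000 / 31.124 = 321.30 → 321 viewers.

321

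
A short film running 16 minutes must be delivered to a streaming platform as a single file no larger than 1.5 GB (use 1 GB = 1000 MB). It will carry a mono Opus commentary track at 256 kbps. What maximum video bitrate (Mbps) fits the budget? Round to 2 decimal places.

Budget: 1.5 GB = 12000.0 Mb.
16 min = 960 s
Total bitrate budget: 12000.0 Mb / 960 s = 12.500 Mbps.
Audio: 256 kbps = 0.256 Mbps.
Video: 12.500 − 0.256 = 12.244 Mbps.

12.24 Mbps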